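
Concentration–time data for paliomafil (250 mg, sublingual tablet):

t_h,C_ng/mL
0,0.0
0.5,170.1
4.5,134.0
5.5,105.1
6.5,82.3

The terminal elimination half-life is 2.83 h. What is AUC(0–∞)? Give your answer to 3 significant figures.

AUC = 1200 ng/mL·h

Trapezoidal AUC_0→6.5:
  [0→0.5]: (0.0+170.1)/2 × 0.5 = 42.525
  [0.5→4.5]: (170.1+134.0)/2 × 4 = 608.2
  [4.5→5.5]: (134.0+105.1)/2 × 1 = 119.55
  [5.5→6.5]: (105.1+82.3)/2 × 1 = 93.7
  Sum = 863.975 ng/mL·h
k_e = ln2 / t½ = 0.693147 / 2.83 = 0.2449 h^-1
Extrapolated tail: C_last / k_e = 82.3 / 0.2449 = 336.056
AUC_0→∞ = 863.975 + 336.056 = 1200.031 ng/mL·h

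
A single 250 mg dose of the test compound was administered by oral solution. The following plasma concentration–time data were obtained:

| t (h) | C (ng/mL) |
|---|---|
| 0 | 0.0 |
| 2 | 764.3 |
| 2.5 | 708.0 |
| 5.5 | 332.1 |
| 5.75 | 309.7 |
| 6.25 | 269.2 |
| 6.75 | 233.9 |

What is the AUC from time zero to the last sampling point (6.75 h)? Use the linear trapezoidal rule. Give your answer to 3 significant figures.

AUC = 3040 ng/mL·h

Trapezoidal AUC_0→6.75:
  [0→2]: (0.0+764.3)/2 × 2 = 764.3
  [2→2.5]: (764.3+708.0)/2 × 0.5 = 368.075
  [2.5→5.5]: (708.0+332.1)/2 × 3 = 1560.15
  [5.5→5.75]: (332.1+309.7)/2 × 0.25 = 80.225
  [5.75→6.25]: (309.7+269.2)/2 × 0.5 = 144.725
  [6.25→6.75]: (269.2+233.9)/2 × 0.5 = 125.775
  Sum = 3043.25 ng/mL·h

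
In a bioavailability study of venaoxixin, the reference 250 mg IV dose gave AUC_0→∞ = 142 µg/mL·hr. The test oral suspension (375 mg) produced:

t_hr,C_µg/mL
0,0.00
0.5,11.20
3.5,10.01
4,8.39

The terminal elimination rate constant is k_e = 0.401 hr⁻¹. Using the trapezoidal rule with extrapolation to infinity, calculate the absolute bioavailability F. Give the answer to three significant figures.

F = 0.282

Trapezoidal AUC_0→4 (oral suspension):
  [0→0.5]: (0.00+11.20)/2 × 0.5 = 2.8
  [0.5→3.5]: (11.20+10.01)/2 × 3 = 31.815
  [3.5→4]: (10.01+8.39)/2 × 0.5 = 4.6
  Sum = 39.215 µg/mL·hr
Tail: C_last/k_e = 8.39/0.401 = 20.923
AUC_0→∞ (oral suspension) = 39.215 + 20.923 = 60.138 µg/mL·hr
F = (AUC_ev/D_ev)/(AUC_iv/D_iv) = (60.138/375)/(142/250) = 0.160368/0.568 = 0.2823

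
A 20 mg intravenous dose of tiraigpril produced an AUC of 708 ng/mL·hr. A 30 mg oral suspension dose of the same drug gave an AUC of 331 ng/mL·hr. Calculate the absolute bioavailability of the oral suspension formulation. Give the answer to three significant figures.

F = (AUC_ev / D_ev) / (AUC_iv / D_iv)
  = (331/30) / (708/20)
  = 11.0333 / 35.4 = 0.3117

F = 0.312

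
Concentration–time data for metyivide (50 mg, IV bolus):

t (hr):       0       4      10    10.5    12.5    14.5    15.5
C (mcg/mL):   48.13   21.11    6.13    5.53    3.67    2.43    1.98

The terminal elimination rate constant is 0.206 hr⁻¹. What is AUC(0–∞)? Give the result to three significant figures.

Trapezoidal AUC_0→15.5:
  [0→4]: (48.13+21.11)/2 × 4 = 138.48
  [4→10]: (21.11+6.13)/2 × 6 = 81.72
  [10→10.5]: (6.13+5.53)/2 × 0.5 = 2.915
  [10.5→12.5]: (5.53+3.67)/2 × 2 = 9.2
  [12.5→14.5]: (3.67+2.43)/2 × 2 = 6.1
  [14.5→15.5]: (2.43+1.98)/2 × 1 = 2.205
  Sum = 240.62 mcg/mL·hr
Extrapolated tail: C_last / k_e = 1.98 / 0.206 = 9.612
AUC_0→∞ = 240.62 + 9.612 = 250.232 mcg/mL·hr

AUC = 250 mcg/mL·hr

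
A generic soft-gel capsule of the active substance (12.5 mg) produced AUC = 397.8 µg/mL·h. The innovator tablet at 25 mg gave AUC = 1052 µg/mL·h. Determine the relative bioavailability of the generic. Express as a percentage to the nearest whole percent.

F_rel = 76%

F_rel = (AUC_test/D_test) / (AUC_ref/D_ref)
      = (397.8/12.5) / (1052/25)
      = 31.824 / 42.08 = 0.7563 = 75.63%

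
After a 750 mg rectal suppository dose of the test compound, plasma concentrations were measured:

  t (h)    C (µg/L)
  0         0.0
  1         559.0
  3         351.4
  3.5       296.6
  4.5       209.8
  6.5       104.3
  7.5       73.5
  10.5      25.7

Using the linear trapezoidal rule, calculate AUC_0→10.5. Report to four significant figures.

Trapezoidal AUC_0→10.5:
  [0→1]: (0.0+559.0)/2 × 1 = 279.5
  [1→3]: (559.0+351.4)/2 × 2 = 910.4
  [3→3.5]: (351.4+296.6)/2 × 0.5 = 162.0
  [3.5→4.5]: (296.6+209.8)/2 × 1 = 253.2
  [4.5→6.5]: (209.8+104.3)/2 × 2 = 314.1
  [6.5→7.5]: (104.3+73.5)/2 × 1 = 88.9
  [7.5→10.5]: (73.5+25.7)/2 × 3 = 148.8
  Sum = 2156.9 µg/L·h

AUC = 2157 µg/L·h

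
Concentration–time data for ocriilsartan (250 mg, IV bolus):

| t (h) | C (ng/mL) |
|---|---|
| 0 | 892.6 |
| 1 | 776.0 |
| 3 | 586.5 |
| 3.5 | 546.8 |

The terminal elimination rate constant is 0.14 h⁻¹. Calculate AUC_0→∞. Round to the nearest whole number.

AUC = 6386 ng/mL·h

Trapezoidal AUC_0→3.5:
  [0→1]: (892.6+776.0)/2 × 1 = 834.3
  [1→3]: (776.0+586.5)/2 × 2 = 1362.5
  [3→3.5]: (586.5+546.8)/2 × 0.5 = 283.325
  Sum = 2480.125 ng/mL·h
Extrapolated tail: C_last / k_e = 546.8 / 0.14 = 3905.714
AUC_0→∞ = 2480.125 + 3905.714 = 6385.839 ng/mL·h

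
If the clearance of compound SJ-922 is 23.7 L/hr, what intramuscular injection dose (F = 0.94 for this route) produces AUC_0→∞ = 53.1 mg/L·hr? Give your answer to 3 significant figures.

Dose = CL × AUC_0→∞ / F
     = 23.7 × 53.1 / 0.94 = 1338.8 mg

Dose = 1340 mg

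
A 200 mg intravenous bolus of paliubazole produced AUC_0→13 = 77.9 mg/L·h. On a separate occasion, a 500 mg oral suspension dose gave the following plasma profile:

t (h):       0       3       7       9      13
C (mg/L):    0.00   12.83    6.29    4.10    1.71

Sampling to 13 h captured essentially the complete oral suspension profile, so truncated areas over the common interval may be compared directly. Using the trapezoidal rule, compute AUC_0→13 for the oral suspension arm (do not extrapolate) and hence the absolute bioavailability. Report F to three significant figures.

F = 0.408

Trapezoidal AUC_0→13 (oral suspension):
  [0→3]: (0.00+12.83)/2 × 3 = 19.245
  [3→7]: (12.83+6.29)/2 × 4 = 38.24
  [7→9]: (6.29+4.10)/2 × 2 = 10.39
  [9→13]: (4.10+1.71)/2 × 4 = 11.62
  Sum = 79.495 mg/L·h
F = (AUC_ev/D_ev)/(AUC_iv/D_iv) = (79.495/500)/(77.9/200) = 0.15899/0.3895 = 0.4082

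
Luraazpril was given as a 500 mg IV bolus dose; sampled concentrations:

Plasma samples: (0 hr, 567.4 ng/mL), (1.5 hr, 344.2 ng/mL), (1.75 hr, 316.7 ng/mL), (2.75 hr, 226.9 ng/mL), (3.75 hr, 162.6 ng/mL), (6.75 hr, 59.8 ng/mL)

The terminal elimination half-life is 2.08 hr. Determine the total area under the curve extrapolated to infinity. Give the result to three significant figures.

AUC = 1750 ng/mL·hr

Trapezoidal AUC_0→6.75:
  [0→1.5]: (567.4+344.2)/2 × 1.5 = 683.7
  [1.5→1.75]: (344.2+316.7)/2 × 0.25 = 82.6125
  [1.75→2.75]: (316.7+226.9)/2 × 1 = 271.8
  [2.75→3.75]: (226.9+162.6)/2 × 1 = 194.75
  [3.75→6.75]: (162.6+59.8)/2 × 3 = 333.6
  Sum = 1566.4625 ng/mL·hr
k_e = ln2 / t½ = 0.693147 / 2.08 = 0.3332 hr^-1
Extrapolated tail: C_last / k_e = 59.8 / 0.3332 = 179.472
AUC_0→∞ = 1566.4625 + 179.472 = 1745.9345 ng/mL·hr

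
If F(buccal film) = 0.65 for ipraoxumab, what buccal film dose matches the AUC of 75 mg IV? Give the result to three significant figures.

For equal systemic exposure: F × D_ev = D_iv
D_ev = D_iv / F = 75 / 0.65 = 115.385 mg

D_buccal = 115 mg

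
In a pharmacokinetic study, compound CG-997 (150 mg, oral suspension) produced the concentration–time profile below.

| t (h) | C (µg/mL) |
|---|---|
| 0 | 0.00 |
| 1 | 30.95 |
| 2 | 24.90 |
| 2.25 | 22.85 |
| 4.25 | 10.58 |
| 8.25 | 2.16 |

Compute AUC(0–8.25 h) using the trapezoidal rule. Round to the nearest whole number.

Trapezoidal AUC_0→8.25:
  [0→1]: (0.00+30.95)/2 × 1 = 15.475
  [1→2]: (30.95+24.90)/2 × 1 = 27.925
  [2→2.25]: (24.90+22.85)/2 × 0.25 = 5.96875
  [2.25→4.25]: (22.85+10.58)/2 × 2 = 33.43
  [4.25→8.25]: (10.58+2.16)/2 × 4 = 25.48
  Sum = 108.27875 µg/mL·h

AUC = 108 µg/mL·h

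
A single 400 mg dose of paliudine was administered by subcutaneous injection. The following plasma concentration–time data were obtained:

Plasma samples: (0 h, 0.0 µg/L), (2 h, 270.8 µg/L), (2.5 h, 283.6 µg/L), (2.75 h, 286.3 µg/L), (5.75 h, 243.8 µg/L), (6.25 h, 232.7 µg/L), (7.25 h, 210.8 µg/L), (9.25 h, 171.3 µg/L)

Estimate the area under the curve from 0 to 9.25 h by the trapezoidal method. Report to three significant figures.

Trapezoidal AUC_0→9.25:
  [0→2]: (0.0+270.8)/2 × 2 = 270.8
  [2→2.5]: (270.8+283.6)/2 × 0.5 = 138.6
  [2.5→2.75]: (283.6+286.3)/2 × 0.25 = 71.2375
  [2.75→5.75]: (286.3+243.8)/2 × 3 = 795.15
  [5.75→6.25]: (243.8+232.7)/2 × 0.5 = 119.125
  [6.25→7.25]: (232.7+210.8)/2 × 1 = 221.75
  [7.25→9.25]: (210.8+171.3)/2 × 2 = 382.1
  Sum = 1998.7625 µg/L·h

AUC = 2000 µg/L·h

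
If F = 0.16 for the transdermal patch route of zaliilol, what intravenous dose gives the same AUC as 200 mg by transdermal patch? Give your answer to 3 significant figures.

D_iv = 32.0 mg

Systemic exposure from an extravascular dose = F × D_ev, so the equivalent IV dose is F × D_ev.
D_iv = F × D_ev = 0.16 × 200 = 32 mg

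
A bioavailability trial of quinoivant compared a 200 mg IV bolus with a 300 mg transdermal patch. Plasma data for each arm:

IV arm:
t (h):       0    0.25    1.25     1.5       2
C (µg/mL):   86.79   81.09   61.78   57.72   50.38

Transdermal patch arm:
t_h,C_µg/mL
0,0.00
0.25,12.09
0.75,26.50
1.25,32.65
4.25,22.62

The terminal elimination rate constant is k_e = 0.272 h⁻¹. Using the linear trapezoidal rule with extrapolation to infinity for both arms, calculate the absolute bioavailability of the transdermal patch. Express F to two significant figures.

Trapezoidal AUC_0→2 (IV):
  [0→0.25]: (86.79+81.09)/2 × 0.25 = 20.985
  [0.25→1.25]: (81.09+61.78)/2 × 1 = 71.435
  [1.25→1.5]: (61.78+57.72)/2 × 0.25 = 14.9375
  [1.5→2]: (57.72+50.38)/2 × 0.5 = 27.025
  Sum = 134.3825 µg/mL·h
IV tail: 50.38/0.272 = 185.221; AUC_iv,0→∞ = 134.3825 + 185.221 = 319.6035 µg/mL·h
Trapezoidal AUC_0→4.25 (transdermal patch):
  [0→0.25]: (0.00+12.09)/2 × 0.25 = 1.51125
  [0.25→0.75]: (12.09+26.50)/2 × 0.5 = 9.6475
  [0.75→1.25]: (26.50+32.65)/2 × 0.5 = 14.7875
  [1.25→4.25]: (32.65+22.62)/2 × 3 = 82.905
  Sum = 108.85125 µg/mL·h
transdermal patch tail: 22.62/0.272 = 83.162; AUC_ev,0→∞ = 108.85125 + 83.162 = 192.01325 µg/mL·h
F = (AUC_ev/D_ev)/(AUC_iv/D_iv) = (192.01325/300)/(319.6035/200) = 0.640044/1.5980175 = 0.4005

F = 0.40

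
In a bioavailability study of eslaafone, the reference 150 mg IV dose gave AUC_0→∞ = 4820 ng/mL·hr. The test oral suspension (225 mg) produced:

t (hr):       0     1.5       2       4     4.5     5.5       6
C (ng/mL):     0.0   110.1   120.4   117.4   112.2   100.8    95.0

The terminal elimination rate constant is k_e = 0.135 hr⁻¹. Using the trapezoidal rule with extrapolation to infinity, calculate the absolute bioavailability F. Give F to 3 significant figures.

F = 0.179

Trapezoidal AUC_0→6 (oral suspension):
  [0→1.5]: (0.0+110.1)/2 × 1.5 = 82.575
  [1.5→2]: (110.1+120.4)/2 × 0.5 = 57.625
  [2→4]: (120.4+117.4)/2 × 2 = 237.8
  [4→4.5]: (117.4+112.2)/2 × 0.5 = 57.4
  [4.5→5.5]: (112.2+100.8)/2 × 1 = 106.5
  [5.5→6]: (100.8+95.0)/2 × 0.5 = 48.95
  Sum = 590.85 ng/mL·hr
Tail: C_last/k_e = 95.0/0.135 = 703.704
AUC_0→∞ (oral suspension) = 590.85 + 703.704 = 1294.554 ng/mL·hr
F = (AUC_ev/D_ev)/(AUC_iv/D_iv) = (1294.554/225)/(4820/150) = 5.75357/32.1333 = 0.1791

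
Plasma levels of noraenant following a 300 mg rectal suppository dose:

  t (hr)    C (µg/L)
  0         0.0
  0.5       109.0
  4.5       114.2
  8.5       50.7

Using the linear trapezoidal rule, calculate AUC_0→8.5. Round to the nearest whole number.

Trapezoidal AUC_0→8.5:
  [0→0.5]: (0.0+109.0)/2 × 0.5 = 27.25
  [0.5→4.5]: (109.0+114.2)/2 × 4 = 446.4
  [4.5→8.5]: (114.2+50.7)/2 × 4 = 329.8
  Sum = 803.45 µg/L·hr

AUC = 803 µg/L·hr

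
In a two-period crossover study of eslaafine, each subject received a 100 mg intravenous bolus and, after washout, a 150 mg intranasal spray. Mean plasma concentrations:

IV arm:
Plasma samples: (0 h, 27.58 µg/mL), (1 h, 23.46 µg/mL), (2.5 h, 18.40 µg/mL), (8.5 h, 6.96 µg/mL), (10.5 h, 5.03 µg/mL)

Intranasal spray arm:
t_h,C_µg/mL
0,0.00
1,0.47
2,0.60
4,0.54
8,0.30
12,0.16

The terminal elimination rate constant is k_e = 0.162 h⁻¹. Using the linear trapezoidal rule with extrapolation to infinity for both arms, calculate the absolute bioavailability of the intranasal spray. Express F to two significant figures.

F = 0.021

Trapezoidal AUC_0→10.5 (IV):
  [0→1]: (27.58+23.46)/2 × 1 = 25.52
  [1→2.5]: (23.46+18.40)/2 × 1.5 = 31.395
  [2.5→8.5]: (18.40+6.96)/2 × 6 = 76.08
  [8.5→10.5]: (6.96+5.03)/2 × 2 = 11.99
  Sum = 144.985 µg/mL·h
IV tail: 5.03/0.162 = 31.049; AUC_iv,0→∞ = 144.985 + 31.049 = 176.034 µg/mL·h
Trapezoidal AUC_0→12 (intranasal spray):
  [0→1]: (0.00+0.47)/2 × 1 = 0.235
  [1→2]: (0.47+0.60)/2 × 1 = 0.535
  [2→4]: (0.60+0.54)/2 × 2 = 1.14
  [4→8]: (0.54+0.30)/2 × 4 = 1.68
  [8→12]: (0.30+0.16)/2 × 4 = 0.92
  Sum = 4.51 µg/mL·h
intranasal spray tail: 0.16/0.162 = 0.988; AUC_ev,0→∞ = 4.51 + 0.988 = 5.498 µg/mL·h
F = (AUC_ev/D_ev)/(AUC_iv/D_iv) = (5.498/150)/(176.034/100) = 0.0366533/1.76034 = 0.0208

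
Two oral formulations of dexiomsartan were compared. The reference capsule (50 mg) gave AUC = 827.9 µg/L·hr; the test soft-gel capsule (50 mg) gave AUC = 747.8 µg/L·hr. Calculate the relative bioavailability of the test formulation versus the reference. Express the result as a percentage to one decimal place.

F_rel = 90.3%

F_rel = (AUC_test/D_test) / (AUC_ref/D_ref)
      = (747.8/50) / (827.9/50)
      = 14.956 / 16.558 = 0.9032 = 90.32%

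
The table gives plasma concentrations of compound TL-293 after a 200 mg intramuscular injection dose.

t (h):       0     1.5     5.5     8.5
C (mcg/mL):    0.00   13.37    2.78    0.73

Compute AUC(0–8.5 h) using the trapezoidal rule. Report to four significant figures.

Trapezoidal AUC_0→8.5:
  [0→1.5]: (0.00+13.37)/2 × 1.5 = 10.0275
  [1.5→5.5]: (13.37+2.78)/2 × 4 = 32.3
  [5.5→8.5]: (2.78+0.73)/2 × 3 = 5.265
  Sum = 47.5925 mcg/mL·h

AUC = 47.59 mcg/mL·h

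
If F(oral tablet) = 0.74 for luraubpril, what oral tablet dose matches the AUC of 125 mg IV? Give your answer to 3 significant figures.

For equal systemic exposure: F × D_ev = D_iv
D_ev = D_iv / F = 125 / 0.74 = 168.919 mg

D_oral = 169 mg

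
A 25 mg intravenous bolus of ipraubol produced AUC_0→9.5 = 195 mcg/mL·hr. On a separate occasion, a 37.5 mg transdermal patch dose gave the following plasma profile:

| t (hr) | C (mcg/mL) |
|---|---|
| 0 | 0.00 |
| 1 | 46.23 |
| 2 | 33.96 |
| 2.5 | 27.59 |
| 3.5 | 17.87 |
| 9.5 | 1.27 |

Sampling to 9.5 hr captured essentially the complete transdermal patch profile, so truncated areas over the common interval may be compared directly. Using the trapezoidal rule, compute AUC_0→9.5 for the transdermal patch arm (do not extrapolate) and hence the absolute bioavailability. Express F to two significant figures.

Trapezoidal AUC_0→9.5 (transdermal patch):
  [0→1]: (0.00+46.23)/2 × 1 = 23.115
  [1→2]: (46.23+33.96)/2 × 1 = 40.095
  [2→2.5]: (33.96+27.59)/2 × 0.5 = 15.3875
  [2.5→3.5]: (27.59+17.87)/2 × 1 = 22.73
  [3.5→9.5]: (17.87+1.27)/2 × 6 = 57.42
  Sum = 158.7475 mcg/mL·hr
F = (AUC_ev/D_ev)/(AUC_iv/D_iv) = (158.7475/37.5)/(195/25) = 4.23327/7.8 = 0.5427

F = 0.54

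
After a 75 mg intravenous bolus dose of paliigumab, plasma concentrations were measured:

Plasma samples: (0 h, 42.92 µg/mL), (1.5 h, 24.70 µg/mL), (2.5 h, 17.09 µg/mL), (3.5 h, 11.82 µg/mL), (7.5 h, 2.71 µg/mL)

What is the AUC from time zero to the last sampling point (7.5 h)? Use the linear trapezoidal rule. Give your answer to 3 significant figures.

Trapezoidal AUC_0→7.5:
  [0→1.5]: (42.92+24.70)/2 × 1.5 = 50.715
  [1.5→2.5]: (24.70+17.09)/2 × 1 = 20.895
  [2.5→3.5]: (17.09+11.82)/2 × 1 = 14.455
  [3.5→7.5]: (11.82+2.71)/2 × 4 = 29.06
  Sum = 115.125 µg/mL·h

AUC = 115 µg/mL·h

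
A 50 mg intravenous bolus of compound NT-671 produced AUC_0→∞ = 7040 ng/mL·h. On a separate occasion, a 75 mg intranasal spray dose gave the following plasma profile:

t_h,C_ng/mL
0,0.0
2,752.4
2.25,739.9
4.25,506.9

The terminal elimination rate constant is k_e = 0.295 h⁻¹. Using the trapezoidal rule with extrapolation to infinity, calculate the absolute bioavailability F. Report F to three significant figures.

F = 0.370

Trapezoidal AUC_0→4.25 (intranasal spray):
  [0→2]: (0.0+752.4)/2 × 2 = 752.4
  [2→2.25]: (752.4+739.9)/2 × 0.25 = 186.5375
  [2.25→4.25]: (739.9+506.9)/2 × 2 = 1246.8
  Sum = 2185.7375 ng/mL·h
Tail: C_last/k_e = 506.9/0.295 = 1718.305
AUC_0→∞ (intranasal spray) = 2185.7375 + 1718.305 = 3904.0425 ng/mL·h
F = (AUC_ev/D_ev)/(AUC_iv/D_iv) = (3904.0425/75)/(7040/50) = 52.0539/140.8 = 0.3697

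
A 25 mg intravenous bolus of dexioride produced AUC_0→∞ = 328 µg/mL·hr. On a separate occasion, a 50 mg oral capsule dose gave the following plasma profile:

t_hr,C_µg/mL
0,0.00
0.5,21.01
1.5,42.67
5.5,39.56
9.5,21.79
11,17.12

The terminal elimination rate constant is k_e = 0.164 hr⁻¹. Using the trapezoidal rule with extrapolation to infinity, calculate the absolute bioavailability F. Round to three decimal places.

F = 0.698

Trapezoidal AUC_0→11 (oral capsule):
  [0→0.5]: (0.00+21.01)/2 × 0.5 = 5.2525
  [0.5→1.5]: (21.01+42.67)/2 × 1 = 31.84
  [1.5→5.5]: (42.67+39.56)/2 × 4 = 164.46
  [5.5→9.5]: (39.56+21.79)/2 × 4 = 122.7
  [9.5→11]: (21.79+17.12)/2 × 1.5 = 29.1825
  Sum = 353.435 µg/mL·hr
Tail: C_last/k_e = 17.12/0.164 = 104.390
AUC_0→∞ (oral capsule) = 353.435 + 104.390 = 457.825 µg/mL·hr
F = (AUC_ev/D_ev)/(AUC_iv/D_iv) = (457.825/50)/(328/25) = 9.1565/13.12 = 0.6979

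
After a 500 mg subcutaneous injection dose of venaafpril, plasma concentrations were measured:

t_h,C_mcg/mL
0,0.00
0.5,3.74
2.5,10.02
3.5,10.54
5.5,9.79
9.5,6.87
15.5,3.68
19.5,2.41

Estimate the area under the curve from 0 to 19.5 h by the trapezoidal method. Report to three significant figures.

AUC = 122 mcg/mL·h

Trapezoidal AUC_0→19.5:
  [0→0.5]: (0.00+3.74)/2 × 0.5 = 0.935
  [0.5→2.5]: (3.74+10.02)/2 × 2 = 13.76
  [2.5→3.5]: (10.02+10.54)/2 × 1 = 10.28
  [3.5→5.5]: (10.54+9.79)/2 × 2 = 20.33
  [5.5→9.5]: (9.79+6.87)/2 × 4 = 33.32
  [9.5→15.5]: (6.87+3.68)/2 × 6 = 31.65
  [15.5→19.5]: (3.68+2.41)/2 × 4 = 12.18
  Sum = 122.455 mcg/mL·h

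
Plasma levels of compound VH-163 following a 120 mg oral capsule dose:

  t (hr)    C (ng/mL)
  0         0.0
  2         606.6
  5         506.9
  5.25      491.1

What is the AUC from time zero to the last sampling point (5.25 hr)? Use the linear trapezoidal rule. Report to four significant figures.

Trapezoidal AUC_0→5.25:
  [0→2]: (0.0+606.6)/2 × 2 = 606.6
  [2→5]: (606.6+506.9)/2 × 3 = 1670.25
  [5→5.25]: (506.9+491.1)/2 × 0.25 = 124.75
  Sum = 2401.6 ng/mL·hr

AUC = 2402 ng/mL·hr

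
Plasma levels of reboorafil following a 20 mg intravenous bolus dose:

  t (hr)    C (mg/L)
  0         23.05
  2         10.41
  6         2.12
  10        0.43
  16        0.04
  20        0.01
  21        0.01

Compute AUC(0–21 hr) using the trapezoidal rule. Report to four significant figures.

Trapezoidal AUC_0→21:
  [0→2]: (23.05+10.41)/2 × 2 = 33.46
  [2→6]: (10.41+2.12)/2 × 4 = 25.06
  [6→10]: (2.12+0.43)/2 × 4 = 5.1
  [10→16]: (0.43+0.04)/2 × 6 = 1.41
  [16→20]: (0.04+0.01)/2 × 4 = 0.1
  [20→21]: (0.01+0.01)/2 × 1 = 0.01
  Sum = 65.14 mg/L·hr

AUC = 65.14 mg/L·hr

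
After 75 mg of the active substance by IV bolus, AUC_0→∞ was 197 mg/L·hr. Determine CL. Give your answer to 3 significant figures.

CL = 0.381 L/hr

CL = Dose_iv / AUC_0→∞
   = 75 / 197 = 0.380711 L/hr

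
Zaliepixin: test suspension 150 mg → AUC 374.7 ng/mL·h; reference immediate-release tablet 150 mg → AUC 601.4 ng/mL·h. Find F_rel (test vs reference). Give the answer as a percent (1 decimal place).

F_rel = 62.3%

F_rel = (AUC_test/D_test) / (AUC_ref/D_ref)
      = (374.7/150) / (601.4/150)
      = 2.498 / 4.00933 = 0.6230 = 62.30%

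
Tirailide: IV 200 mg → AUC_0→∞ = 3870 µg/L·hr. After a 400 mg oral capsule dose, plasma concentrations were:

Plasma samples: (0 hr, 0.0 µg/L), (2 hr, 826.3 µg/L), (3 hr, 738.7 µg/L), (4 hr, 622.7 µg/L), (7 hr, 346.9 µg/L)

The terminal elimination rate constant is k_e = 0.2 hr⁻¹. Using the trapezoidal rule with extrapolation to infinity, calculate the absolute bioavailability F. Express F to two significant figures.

Trapezoidal AUC_0→7 (oral capsule):
  [0→2]: (0.0+826.3)/2 × 2 = 826.3
  [2→3]: (826.3+738.7)/2 × 1 = 782.5
  [3→4]: (738.7+622.7)/2 × 1 = 680.7
  [4→7]: (622.7+346.9)/2 × 3 = 1454.4
  Sum = 3743.9 µg/L·hr
Tail: C_last/k_e = 346.9/0.2 = 1734.500
AUC_0→∞ (oral capsule) = 3743.9 + 1734.500 = 5478.4 µg/L·hr
F = (AUC_ev/D_ev)/(AUC_iv/D_iv) = (5478.4/400)/(3870/200) = 13.696/19.35 = 0.7078

F = 0.71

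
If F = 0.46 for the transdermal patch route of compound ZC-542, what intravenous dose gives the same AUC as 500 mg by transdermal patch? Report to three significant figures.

Systemic exposure from an extravascular dose = F × D_ev, so the equivalent IV dose is F × D_ev.
D_iv = F × D_ev = 0.46 × 500 = 230 mg

D_iv = 230 mg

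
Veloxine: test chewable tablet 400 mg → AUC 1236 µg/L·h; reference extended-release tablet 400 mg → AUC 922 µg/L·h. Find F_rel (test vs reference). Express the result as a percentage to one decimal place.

F_rel = 134.1%

F_rel = (AUC_test/D_test) / (AUC_ref/D_ref)
      = (1236/400) / (922/400)
      = 3.09 / 2.305 = 1.3406 = 134.06%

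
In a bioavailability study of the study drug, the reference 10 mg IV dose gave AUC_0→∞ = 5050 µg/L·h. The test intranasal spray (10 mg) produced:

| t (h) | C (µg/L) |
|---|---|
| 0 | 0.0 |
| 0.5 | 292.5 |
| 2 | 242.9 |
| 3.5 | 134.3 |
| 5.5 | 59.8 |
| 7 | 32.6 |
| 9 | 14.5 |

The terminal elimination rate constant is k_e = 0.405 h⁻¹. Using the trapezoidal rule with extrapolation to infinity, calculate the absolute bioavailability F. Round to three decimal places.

Trapezoidal AUC_0→9 (intranasal spray):
  [0→0.5]: (0.0+292.5)/2 × 0.5 = 73.125
  [0.5→2]: (292.5+242.9)/2 × 1.5 = 401.55
  [2→3.5]: (242.9+134.3)/2 × 1.5 = 282.9
  [3.5→5.5]: (134.3+59.8)/2 × 2 = 194.1
  [5.5→7]: (59.8+32.6)/2 × 1.5 = 69.3
  [7→9]: (32.6+14.5)/2 × 2 = 47.1
  Sum = 1068.075 µg/L·h
Tail: C_last/k_e = 14.5/0.405 = 35.802
AUC_0→∞ (intranasal spray) = 1068.075 + 35.802 = 1103.877 µg/L·h
F = (AUC_ev/D_ev)/(AUC_iv/D_iv) = (1103.877/10)/(5050/10) = 110.3877/505 = 0.2186

F = 0.219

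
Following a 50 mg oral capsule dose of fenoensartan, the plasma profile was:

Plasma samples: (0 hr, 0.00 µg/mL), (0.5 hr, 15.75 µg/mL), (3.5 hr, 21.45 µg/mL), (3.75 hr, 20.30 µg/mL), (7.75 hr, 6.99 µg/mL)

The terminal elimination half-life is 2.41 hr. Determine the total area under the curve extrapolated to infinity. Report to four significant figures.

AUC = 143.8 µg/mL·hr

Trapezoidal AUC_0→7.75:
  [0→0.5]: (0.00+15.75)/2 × 0.5 = 3.9375
  [0.5→3.5]: (15.75+21.45)/2 × 3 = 55.8
  [3.5→3.75]: (21.45+20.30)/2 × 0.25 = 5.21875
  [3.75→7.75]: (20.30+6.99)/2 × 4 = 54.58
  Sum = 119.53625 µg/mL·hr
k_e = ln2 / t½ = 0.693147 / 2.41 = 0.2876 hr^-1
Extrapolated tail: C_last / k_e = 6.99 / 0.2876 = 24.305
AUC_0→∞ = 119.53625 + 24.305 = 143.84125 µg/mL·hr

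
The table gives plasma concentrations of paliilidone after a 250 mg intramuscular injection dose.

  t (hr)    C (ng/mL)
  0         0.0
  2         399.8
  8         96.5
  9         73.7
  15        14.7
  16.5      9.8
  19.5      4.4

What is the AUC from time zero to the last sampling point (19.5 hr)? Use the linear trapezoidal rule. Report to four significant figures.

Trapezoidal AUC_0→19.5:
  [0→2]: (0.0+399.8)/2 × 2 = 399.8
  [2→8]: (399.8+96.5)/2 × 6 = 1488.9
  [8→9]: (96.5+73.7)/2 × 1 = 85.1
  [9→15]: (73.7+14.7)/2 × 6 = 265.2
  [15→16.5]: (14.7+9.8)/2 × 1.5 = 18.375
  [16.5→19.5]: (9.8+4.4)/2 × 3 = 21.3
  Sum = 2278.675 ng/mL·hr

AUC = 2279 ng/mL·hr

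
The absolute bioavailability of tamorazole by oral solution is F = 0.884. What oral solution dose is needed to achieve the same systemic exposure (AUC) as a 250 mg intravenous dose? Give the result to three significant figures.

D_oral = 283 mg

For equal systemic exposure: F × D_ev = D_iv
D_ev = D_iv / F = 250 / 0.884 = 282.805 mg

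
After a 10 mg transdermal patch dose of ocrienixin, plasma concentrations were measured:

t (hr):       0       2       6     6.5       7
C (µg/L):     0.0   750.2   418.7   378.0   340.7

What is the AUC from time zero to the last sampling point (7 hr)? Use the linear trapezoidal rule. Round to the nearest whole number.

AUC = 3467 µg/L·hr

Trapezoidal AUC_0→7:
  [0→2]: (0.0+750.2)/2 × 2 = 750.2
  [2→6]: (750.2+418.7)/2 × 4 = 2337.8
  [6→6.5]: (418.7+378.0)/2 × 0.5 = 199.175
  [6.5→7]: (378.0+340.7)/2 × 0.5 = 179.675
  Sum = 3466.85 µg/L·hr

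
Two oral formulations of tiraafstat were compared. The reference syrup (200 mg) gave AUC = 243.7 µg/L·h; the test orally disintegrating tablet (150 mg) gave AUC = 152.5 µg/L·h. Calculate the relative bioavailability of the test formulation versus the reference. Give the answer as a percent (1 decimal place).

F_rel = (AUC_test/D_test) / (AUC_ref/D_ref)
      = (152.5/150) / (243.7/200)
      = 1.01667 / 1.2185 = 0.8344 = 83.44%

F_rel = 83.4%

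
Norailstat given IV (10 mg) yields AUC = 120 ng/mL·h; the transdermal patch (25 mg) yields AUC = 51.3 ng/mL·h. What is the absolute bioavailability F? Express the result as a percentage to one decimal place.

F = 17.1%

F = (AUC_ev / D_ev) / (AUC_iv / D_iv)
  = (51.3/25) / (120/10)
  = 2.052 / 12 = 0.1710
  = 17.10%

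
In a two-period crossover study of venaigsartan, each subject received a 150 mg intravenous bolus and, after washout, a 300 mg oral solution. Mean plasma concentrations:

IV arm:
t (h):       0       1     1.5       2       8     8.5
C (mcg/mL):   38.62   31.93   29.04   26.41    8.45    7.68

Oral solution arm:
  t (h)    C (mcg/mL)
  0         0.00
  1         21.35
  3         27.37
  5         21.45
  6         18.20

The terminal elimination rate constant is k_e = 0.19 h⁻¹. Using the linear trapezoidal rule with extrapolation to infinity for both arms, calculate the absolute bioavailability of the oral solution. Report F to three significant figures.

Trapezoidal AUC_0→8.5 (IV):
  [0→1]: (38.62+31.93)/2 × 1 = 35.275
  [1→1.5]: (31.93+29.04)/2 × 0.5 = 15.2425
  [1.5→2]: (29.04+26.41)/2 × 0.5 = 13.8625
  [2→8]: (26.41+8.45)/2 × 6 = 104.58
  [8→8.5]: (8.45+7.68)/2 × 0.5 = 4.0325
  Sum = 172.9925 mcg/mL·h
IV tail: 7.68/0.19 = 40.421; AUC_iv,0→∞ = 172.9925 + 40.421 = 213.4135 mcg/mL·h
Trapezoidal AUC_0→6 (oral solution):
  [0→1]: (0.00+21.35)/2 × 1 = 10.675
  [1→3]: (21.35+27.37)/2 × 2 = 48.72
  [3→5]: (27.37+21.45)/2 × 2 = 48.82
  [5→6]: (21.45+18.20)/2 × 1 = 19.825
  Sum = 128.04 mcg/mL·h
oral solution tail: 18.20/0.19 = 95.789; AUC_ev,0→∞ = 128.04 + 95.789 = 223.829 mcg/mL·h
F = (AUC_ev/D_ev)/(AUC_iv/D_iv) = (223.829/300)/(213.4135/150) = 0.746097/1.42276 = 0.5244

F = 0.524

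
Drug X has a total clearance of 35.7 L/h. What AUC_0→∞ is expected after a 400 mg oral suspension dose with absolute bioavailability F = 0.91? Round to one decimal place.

AUC = 10.2 mg/L·h

AUC_0→∞ = F × Dose / CL
        = 0.91 × 400 / 35.7 = 10.1961 mg/L·h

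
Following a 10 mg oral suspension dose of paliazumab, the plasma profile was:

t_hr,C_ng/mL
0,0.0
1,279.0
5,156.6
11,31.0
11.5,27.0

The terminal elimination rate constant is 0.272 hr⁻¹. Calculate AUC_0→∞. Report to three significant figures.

Trapezoidal AUC_0→11.5:
  [0→1]: (0.0+279.0)/2 × 1 = 139.5
  [1→5]: (279.0+156.6)/2 × 4 = 871.2
  [5→11]: (156.6+31.0)/2 × 6 = 562.8
  [11→11.5]: (31.0+27.0)/2 × 0.5 = 14.5
  Sum = 1588.0 ng/mL·hr
Extrapolated tail: C_last / k_e = 27.0 / 0.272 = 99.265
AUC_0→∞ = 1588.0 + 99.265 = 1687.265 ng/mL·hr

AUC = 1690 ng/mL·hr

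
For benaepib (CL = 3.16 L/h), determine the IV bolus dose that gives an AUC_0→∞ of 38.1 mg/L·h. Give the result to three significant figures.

Dose = 120 mg

Dose_iv = CL × AUC_0→∞
     = 3.16 × 38.1 = 120.396 mg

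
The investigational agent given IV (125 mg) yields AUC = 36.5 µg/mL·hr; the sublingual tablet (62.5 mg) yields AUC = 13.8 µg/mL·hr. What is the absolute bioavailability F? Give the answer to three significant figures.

F = (AUC_ev / D_ev) / (AUC_iv / D_iv)
  = (13.8/62.5) / (36.5/125)
  = 0.2208 / 0.292 = 0.7562

F = 0.756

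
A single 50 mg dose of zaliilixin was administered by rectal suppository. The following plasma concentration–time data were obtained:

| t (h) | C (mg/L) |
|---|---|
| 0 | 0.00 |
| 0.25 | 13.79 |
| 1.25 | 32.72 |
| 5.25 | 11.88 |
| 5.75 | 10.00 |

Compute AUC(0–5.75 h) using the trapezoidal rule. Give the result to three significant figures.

AUC = 120 mg/L·h

Trapezoidal AUC_0→5.75:
  [0→0.25]: (0.00+13.79)/2 × 0.25 = 1.72375
  [0.25→1.25]: (13.79+32.72)/2 × 1 = 23.255
  [1.25→5.25]: (32.72+11.88)/2 × 4 = 89.2
  [5.25→5.75]: (11.88+10.00)/2 × 0.5 = 5.47
  Sum = 119.64875 mg/L·h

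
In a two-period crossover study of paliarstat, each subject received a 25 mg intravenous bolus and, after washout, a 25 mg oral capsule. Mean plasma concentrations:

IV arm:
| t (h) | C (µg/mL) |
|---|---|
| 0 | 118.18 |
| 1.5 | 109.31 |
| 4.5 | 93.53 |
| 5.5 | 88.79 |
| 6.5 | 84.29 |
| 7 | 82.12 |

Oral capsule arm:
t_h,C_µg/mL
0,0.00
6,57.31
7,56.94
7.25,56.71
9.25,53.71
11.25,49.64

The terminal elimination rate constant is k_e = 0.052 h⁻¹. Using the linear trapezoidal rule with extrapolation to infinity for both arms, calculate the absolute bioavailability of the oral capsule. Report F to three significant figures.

Trapezoidal AUC_0→7 (IV):
  [0→1.5]: (118.18+109.31)/2 × 1.5 = 170.6175
  [1.5→4.5]: (109.31+93.53)/2 × 3 = 304.26
  [4.5→5.5]: (93.53+88.79)/2 × 1 = 91.16
  [5.5→6.5]: (88.79+84.29)/2 × 1 = 86.54
  [6.5→7]: (84.29+82.12)/2 × 0.5 = 41.6025
  Sum = 694.18 µg/mL·h
IV tail: 82.12/0.052 = 1579.231; AUC_iv,0→∞ = 694.18 + 1579.231 = 2273.411 µg/mL·h
Trapezoidal AUC_0→11.25 (oral capsule):
  [0→6]: (0.00+57.31)/2 × 6 = 171.93
  [6→7]: (57.31+56.94)/2 × 1 = 57.125
  [7→7.25]: (56.94+56.71)/2 × 0.25 = 14.20625
  [7.25→9.25]: (56.71+53.71)/2 × 2 = 110.42
  [9.25→11.25]: (53.71+49.64)/2 × 2 = 103.35
  Sum = 457.03125 µg/mL·h
oral capsule tail: 49.64/0.052 = 954.615; AUC_ev,0→∞ = 457.03125 + 954.615 = 1411.64625 µg/mL·h
F = (AUC_ev/D_ev)/(AUC_iv/D_iv) = (1411.64625/25)/(2273.411/25) = 56.46585/90.93644 = 0.6209

F = 0.621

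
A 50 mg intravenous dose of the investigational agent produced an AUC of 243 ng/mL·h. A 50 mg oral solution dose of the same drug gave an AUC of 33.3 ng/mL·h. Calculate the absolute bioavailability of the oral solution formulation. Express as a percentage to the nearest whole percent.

F = (AUC_ev / D_ev) / (AUC_iv / D_iv)
  = (33.3/50) / (243/50)
  = 0.666 / 4.86 = 0.1370
  = 13.70%

F = 14%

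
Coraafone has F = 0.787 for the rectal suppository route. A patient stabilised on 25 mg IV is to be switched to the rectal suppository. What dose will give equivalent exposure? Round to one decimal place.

For equal systemic exposure: F × D_ev = D_iv
D_ev = D_iv / F = 25 / 0.787 = 31.7662 mg

D_rectal = 31.8 mg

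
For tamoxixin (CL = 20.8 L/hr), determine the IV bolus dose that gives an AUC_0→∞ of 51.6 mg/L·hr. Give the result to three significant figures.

Dose = 1070 mg

Dose_iv = CL × AUC_0→∞
     = 20.8 × 51.6 = 1073.28 mg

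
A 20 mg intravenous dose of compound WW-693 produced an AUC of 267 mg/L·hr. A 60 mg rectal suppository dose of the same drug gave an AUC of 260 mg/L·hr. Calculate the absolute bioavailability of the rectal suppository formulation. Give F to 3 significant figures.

F = 0.325

F = (AUC_ev / D_ev) / (AUC_iv / D_iv)
  = (260/60) / (267/20)
  = 4.33333 / 13.35 = 0.3246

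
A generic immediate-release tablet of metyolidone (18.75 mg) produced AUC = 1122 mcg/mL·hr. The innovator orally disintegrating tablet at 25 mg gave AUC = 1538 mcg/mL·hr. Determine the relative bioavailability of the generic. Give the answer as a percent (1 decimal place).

F_rel = (AUC_test/D_test) / (AUC_ref/D_ref)
      = (1122/18.75) / (1538/25)
      = 59.84 / 61.52 = 0.9727 = 97.27%

F_rel = 97.3%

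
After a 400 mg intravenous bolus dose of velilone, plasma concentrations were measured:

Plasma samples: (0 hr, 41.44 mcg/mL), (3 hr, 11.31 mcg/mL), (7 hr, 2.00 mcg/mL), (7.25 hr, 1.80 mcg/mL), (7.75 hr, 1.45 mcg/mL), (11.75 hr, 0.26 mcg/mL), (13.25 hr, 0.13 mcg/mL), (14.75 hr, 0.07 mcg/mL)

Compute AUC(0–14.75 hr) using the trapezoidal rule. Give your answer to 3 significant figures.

Trapezoidal AUC_0→14.75:
  [0→3]: (41.44+11.31)/2 × 3 = 79.125
  [3→7]: (11.31+2.00)/2 × 4 = 26.62
  [7→7.25]: (2.00+1.80)/2 × 0.25 = 0.475
  [7.25→7.75]: (1.80+1.45)/2 × 0.5 = 0.8125
  [7.75→11.75]: (1.45+0.26)/2 × 4 = 3.42
  [11.75→13.25]: (0.26+0.13)/2 × 1.5 = 0.2925
  [13.25→14.75]: (0.13+0.07)/2 × 1.5 = 0.15
  Sum = 110.895 mcg/mL·hr

AUC = 111 mcg/mL·hr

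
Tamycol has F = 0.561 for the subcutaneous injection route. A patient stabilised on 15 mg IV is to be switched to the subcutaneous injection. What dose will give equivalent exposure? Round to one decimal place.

D_subcutaneous = 26.7 mg

For equal systemic exposure: F × D_ev = D_iv
D_ev = D_iv / F = 15 / 0.561 = 26.738 mg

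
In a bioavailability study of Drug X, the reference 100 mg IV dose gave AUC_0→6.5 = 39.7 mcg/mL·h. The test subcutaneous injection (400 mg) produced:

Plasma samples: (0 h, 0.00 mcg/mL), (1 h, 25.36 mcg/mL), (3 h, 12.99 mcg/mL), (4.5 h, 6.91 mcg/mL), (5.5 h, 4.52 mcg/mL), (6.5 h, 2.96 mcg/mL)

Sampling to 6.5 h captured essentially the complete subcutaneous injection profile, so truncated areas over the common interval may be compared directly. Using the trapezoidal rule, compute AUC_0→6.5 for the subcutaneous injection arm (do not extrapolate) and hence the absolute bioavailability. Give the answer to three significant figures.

F = 0.475

Trapezoidal AUC_0→6.5 (subcutaneous injection):
  [0→1]: (0.00+25.36)/2 × 1 = 12.68
  [1→3]: (25.36+12.99)/2 × 2 = 38.35
  [3→4.5]: (12.99+6.91)/2 × 1.5 = 14.925
  [4.5→5.5]: (6.91+4.52)/2 × 1 = 5.715
  [5.5→6.5]: (4.52+2.96)/2 × 1 = 3.74
  Sum = 75.41 mcg/mL·h
F = (AUC_ev/D_ev)/(AUC_iv/D_iv) = (75.41/400)/(39.7/100) = 0.188525/0.397 = 0.4749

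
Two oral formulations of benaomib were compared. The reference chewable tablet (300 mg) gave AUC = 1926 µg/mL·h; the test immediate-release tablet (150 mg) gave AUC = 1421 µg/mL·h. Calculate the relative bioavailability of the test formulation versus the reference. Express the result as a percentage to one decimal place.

F_rel = (AUC_test/D_test) / (AUC_ref/D_ref)
      = (1421/150) / (1926/300)
      = 9.47333 / 6.42 = 1.4756 = 147.56%

F_rel = 147.6%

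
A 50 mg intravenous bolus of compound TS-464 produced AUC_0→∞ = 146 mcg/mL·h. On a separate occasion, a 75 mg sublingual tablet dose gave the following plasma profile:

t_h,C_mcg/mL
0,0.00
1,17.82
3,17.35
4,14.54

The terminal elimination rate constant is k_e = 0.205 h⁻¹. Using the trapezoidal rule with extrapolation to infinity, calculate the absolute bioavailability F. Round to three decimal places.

F = 0.598

Trapezoidal AUC_0→4 (sublingual tablet):
  [0→1]: (0.00+17.82)/2 × 1 = 8.91
  [1→3]: (17.82+17.35)/2 × 2 = 35.17
  [3→4]: (17.35+14.54)/2 × 1 = 15.945
  Sum = 60.025 mcg/mL·h
Tail: C_last/k_e = 14.54/0.205 = 70.927
AUC_0→∞ (sublingual tablet) = 60.025 + 70.927 = 130.952 mcg/mL·h
F = (AUC_ev/D_ev)/(AUC_iv/D_iv) = (130.952/75)/(146/50) = 1.74603/2.92 = 0.5980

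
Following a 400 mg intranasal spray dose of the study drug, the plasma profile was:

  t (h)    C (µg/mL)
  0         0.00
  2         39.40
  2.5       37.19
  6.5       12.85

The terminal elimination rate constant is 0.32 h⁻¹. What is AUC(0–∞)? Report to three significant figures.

AUC = 199 µg/mL·h

Trapezoidal AUC_0→6.5:
  [0→2]: (0.00+39.40)/2 × 2 = 39.4
  [2→2.5]: (39.40+37.19)/2 × 0.5 = 19.1475
  [2.5→6.5]: (37.19+12.85)/2 × 4 = 100.08
  Sum = 158.6275 µg/mL·h
Extrapolated tail: C_last / k_e = 12.85 / 0.32 = 40.156
AUC_0→∞ = 158.6275 + 40.156 = 198.7835 µg/mL·h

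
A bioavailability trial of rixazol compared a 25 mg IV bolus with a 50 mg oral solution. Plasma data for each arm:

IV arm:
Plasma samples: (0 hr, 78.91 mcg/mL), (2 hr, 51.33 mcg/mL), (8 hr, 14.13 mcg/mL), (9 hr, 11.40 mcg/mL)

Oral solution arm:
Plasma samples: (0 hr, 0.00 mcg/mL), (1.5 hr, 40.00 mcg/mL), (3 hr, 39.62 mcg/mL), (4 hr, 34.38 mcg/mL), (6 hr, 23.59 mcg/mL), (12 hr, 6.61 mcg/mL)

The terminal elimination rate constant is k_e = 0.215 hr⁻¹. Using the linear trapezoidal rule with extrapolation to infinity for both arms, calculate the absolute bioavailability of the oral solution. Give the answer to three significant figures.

Trapezoidal AUC_0→9 (IV):
  [0→2]: (78.91+51.33)/2 × 2 = 130.24
  [2→8]: (51.33+14.13)/2 × 6 = 196.38
  [8→9]: (14.13+11.40)/2 × 1 = 12.765
  Sum = 339.385 mcg/mL·hr
IV tail: 11.40/0.215 = 53.023; AUC_iv,0→∞ = 339.385 + 53.023 = 392.408 mcg/mL·hr
Trapezoidal AUC_0→12 (oral solution):
  [0→1.5]: (0.00+40.00)/2 × 1.5 = 30.0
  [1.5→3]: (40.00+39.62)/2 × 1.5 = 59.715
  [3→4]: (39.62+34.38)/2 × 1 = 37.0
  [4→6]: (34.38+23.59)/2 × 2 = 57.97
  [6→12]: (23.59+6.61)/2 × 6 = 90.6
  Sum = 275.285 mcg/mL·hr
oral solution tail: 6.61/0.215 = 30.744; AUC_ev,0→∞ = 275.285 + 30.744 = 306.029 mcg/mL·hr
F = (AUC_ev/D_ev)/(AUC_iv/D_iv) = (306.029/50)/(392.408/25) = 6.12058/15.69632 = 0.3899

F = 0.390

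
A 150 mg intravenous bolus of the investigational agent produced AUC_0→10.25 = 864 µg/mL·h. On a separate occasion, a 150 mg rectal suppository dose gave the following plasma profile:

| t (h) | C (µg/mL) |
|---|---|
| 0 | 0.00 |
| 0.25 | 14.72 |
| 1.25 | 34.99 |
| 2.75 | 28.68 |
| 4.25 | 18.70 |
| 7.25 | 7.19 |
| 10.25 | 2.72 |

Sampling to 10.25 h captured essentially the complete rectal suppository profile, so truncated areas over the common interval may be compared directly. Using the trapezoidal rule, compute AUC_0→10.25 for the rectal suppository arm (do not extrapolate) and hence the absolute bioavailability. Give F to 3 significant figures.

F = 0.189

Trapezoidal AUC_0→10.25 (rectal suppository):
  [0→0.25]: (0.00+14.72)/2 × 0.25 = 1.84
  [0.25→1.25]: (14.72+34.99)/2 × 1 = 24.855
  [1.25→2.75]: (34.99+28.68)/2 × 1.5 = 47.7525
  [2.75→4.25]: (28.68+18.70)/2 × 1.5 = 35.535
  [4.25→7.25]: (18.70+7.19)/2 × 3 = 38.835
  [7.25→10.25]: (7.19+2.72)/2 × 3 = 14.865
  Sum = 163.6825 µg/mL·h
F = (AUC_ev/D_ev)/(AUC_iv/D_iv) = (163.6825/150)/(864/150) = 1.09122/5.76 = 0.1894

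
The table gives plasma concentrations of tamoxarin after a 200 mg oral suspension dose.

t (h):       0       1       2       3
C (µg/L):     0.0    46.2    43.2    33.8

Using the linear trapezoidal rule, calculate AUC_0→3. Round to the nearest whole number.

Trapezoidal AUC_0→3:
  [0→1]: (0.0+46.2)/2 × 1 = 23.1
  [1→2]: (46.2+43.2)/2 × 1 = 44.7
  [2→3]: (43.2+33.8)/2 × 1 = 38.5
  Sum = 106.3 µg/L·h

AUC = 106 µg/L·h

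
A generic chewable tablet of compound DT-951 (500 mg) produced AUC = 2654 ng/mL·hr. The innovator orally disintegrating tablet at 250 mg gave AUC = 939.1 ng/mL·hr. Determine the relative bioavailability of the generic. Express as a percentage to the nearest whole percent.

F_rel = 141%

F_rel = (AUC_test/D_test) / (AUC_ref/D_ref)
      = (2654/500) / (939.1/250)
      = 5.308 / 3.7564 = 1.4131 = 141.31%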